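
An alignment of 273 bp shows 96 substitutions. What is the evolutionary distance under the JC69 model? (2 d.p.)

0.47

p = 96/273 ≈ 0.351648.
d = −(3/4) ln(1 − 4p/3) = −0.75 ln(1 − 0.468864) = −0.75 ln(0.531136)
  = −0.75 × (-0.632737) = 0.474553 substitutions/site.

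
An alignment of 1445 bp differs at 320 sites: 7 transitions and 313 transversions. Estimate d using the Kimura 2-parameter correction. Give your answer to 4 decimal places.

0.2702

P = 7/1445 ≈ 0.004844 and Q = 313/1445 ≈ 0.216609.
Under the Kimura two-parameter model, d = −½ ln(1 − 2P − Q) − ¼ ln(1 − 2Q).
1 − 2P − Q = 0.773703, giving −½ ln(0.773703) = 0.128284.
1 − 2Q = 0.566782, giving −¼ ln(0.566782) = 0.141945.
d = 0.128284 + 0.141945 = 0.270229.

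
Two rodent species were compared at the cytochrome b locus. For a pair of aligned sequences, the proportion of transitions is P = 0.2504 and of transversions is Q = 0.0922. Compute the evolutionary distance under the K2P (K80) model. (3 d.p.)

0.500

Under the Kimura two-parameter model, d = −½ ln(1 − 2P − Q) − ¼ ln(1 − 2Q).
1 − 2P − Q = 0.407, giving −½ ln(0.407) = 0.449471.
1 − 2Q = 0.8156, giving −¼ ln(0.8156) = 0.050958.
d = 0.449471 + 0.050958 = 0.500429.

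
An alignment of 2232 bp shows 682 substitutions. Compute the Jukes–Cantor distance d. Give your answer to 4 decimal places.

0.3924

p = 682/2232 ≈ 0.305556.
d = −(3/4) ln(1 − 4p/3) = −0.75 ln(1 − 0.407408) = −0.75 ln(0.592592)
  = −0.75 × (-0.523249) = 0.392437 substitutions/site.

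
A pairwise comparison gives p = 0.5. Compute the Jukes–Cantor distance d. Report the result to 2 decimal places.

0.82

d = −(3/4) ln(1 − 4p/3) = −0.75 ln(1 − 0.666667) = −0.75 ln(0.333333)
  = −0.75 × (-1.098613) = 0.823960 substitutions/site.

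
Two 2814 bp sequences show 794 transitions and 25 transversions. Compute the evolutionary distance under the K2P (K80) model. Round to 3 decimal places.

0.430

P = 794/2814 ≈ 0.282161 and Q = 25/2814 ≈ 0.008884.
Under the Kimura two-parameter model, d = −½ ln(1 − 2P − Q) − ¼ ln(1 − 2Q).
1 − 2P − Q = 0.426794, giving −½ ln(0.426794) = 0.425727.
1 − 2Q = 0.982232, giving −¼ ln(0.982232) = 0.004482.
d = 0.425727 + 0.004482 = 0.430209.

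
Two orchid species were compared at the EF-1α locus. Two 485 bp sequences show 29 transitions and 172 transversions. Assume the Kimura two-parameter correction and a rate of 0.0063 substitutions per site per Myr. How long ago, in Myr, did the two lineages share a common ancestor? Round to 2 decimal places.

50.02

P = 29/485 ≈ 0.059794 and Q = 172/485 ≈ 0.354639.
Under the Kimura two-parameter model, d = −½ ln(1 − 2P − Q) − ¼ ln(1 − 2Q).
1 − 2P − Q = 0.525773, giving −½ ln(0.525773) = 0.321443.
1 − 2Q = 0.290722, giving −¼ ln(0.290722) = 0.308847.
d = 0.321443 + 0.308847 = 0.630290.
Under a molecular clock d = 2μt, so t = d/(2μ) = 0.630290 / (2 × 0.0063) = 50.02 Myr.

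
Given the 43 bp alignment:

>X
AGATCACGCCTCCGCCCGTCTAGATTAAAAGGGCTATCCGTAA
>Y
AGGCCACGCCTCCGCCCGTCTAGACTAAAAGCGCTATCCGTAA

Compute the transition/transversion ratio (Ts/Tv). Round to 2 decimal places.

Transitions are A↔G and C↔T; transversions are all other mismatches.
Transitions: 3. Transversions: 1.
R = 3/1 = 3.00.

3.00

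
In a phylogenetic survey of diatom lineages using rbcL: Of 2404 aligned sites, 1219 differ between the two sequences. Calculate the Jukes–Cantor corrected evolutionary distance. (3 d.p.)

p = 1219/2404 ≈ 0.507072.
d = −(3/4) ln(1 − 4p/3) = −0.75 ln(1 − 0.676096) = −0.75 ln(0.323904)
  = −0.75 × (-1.127308) = 0.845481 substitutions/site.

0.845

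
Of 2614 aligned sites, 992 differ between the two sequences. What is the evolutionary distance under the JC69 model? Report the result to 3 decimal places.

p = 992/2614 ≈ 0.379495.
d = −(3/4) ln(1 − 4p/3) = −0.75 ln(1 − 0.505993) = −0.75 ln(0.494007)
  = −0.75 × (-0.705206) = 0.528905 substitutions/site.

0.529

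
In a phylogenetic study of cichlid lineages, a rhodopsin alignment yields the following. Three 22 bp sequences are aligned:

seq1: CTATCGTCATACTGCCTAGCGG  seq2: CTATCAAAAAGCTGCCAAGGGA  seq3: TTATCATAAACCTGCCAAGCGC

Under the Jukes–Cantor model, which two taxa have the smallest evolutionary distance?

seq1–seq2: 8/22 differ, p = 0.364, d = 0.497.
seq1–seq3: 7/22 differ, p = 0.318, d = 0.414.
seq2–seq3: 5/22 differ, p = 0.227, d = 0.271.
The smallest distance is between seq2 and seq3.

seq2 and seq3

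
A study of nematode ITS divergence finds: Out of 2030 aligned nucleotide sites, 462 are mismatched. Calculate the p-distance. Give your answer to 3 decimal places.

0.228

p = 462/2030 = 0.227586… ≈ 0.228 (to 3 d.p.).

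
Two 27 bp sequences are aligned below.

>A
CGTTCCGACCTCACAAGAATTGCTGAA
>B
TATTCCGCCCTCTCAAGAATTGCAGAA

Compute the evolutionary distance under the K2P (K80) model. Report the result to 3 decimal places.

0.213

Of 27 sites, 2 differences are transitions and 3 are transversions, so P = 2/27 ≈ 0.074074 and Q = 3/27 ≈ 0.111111.
Under the Kimura two-parameter model, d = −½ ln(1 − 2P − Q) − ¼ ln(1 − 2Q).
1 − 2P − Q = 0.740741, giving −½ ln(0.740741) = 0.150052.
1 − 2Q = 0.777778, giving −¼ ln(0.777778) = 0.062829.
d = 0.150052 + 0.062829 = 0.212881.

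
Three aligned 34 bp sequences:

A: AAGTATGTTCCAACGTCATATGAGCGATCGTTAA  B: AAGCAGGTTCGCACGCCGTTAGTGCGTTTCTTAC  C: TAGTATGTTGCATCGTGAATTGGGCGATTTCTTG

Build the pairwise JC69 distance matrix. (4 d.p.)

d(A,B) = 0.5347, d(A,C) = 0.4770, d(B,C) = 0.9178

A–B: 13/34 sites differ → p ≈ 0.382353, d = −0.75 ln(1 − 0.509804) = 0.534712 ≈ 0.5347.
A–C: 12/34 sites differ → p ≈ 0.352941, d = −0.75 ln(1 − 0.470588) = 0.476991 ≈ 0.4770.
B–C: 18/34 sites differ → p ≈ 0.529412, d = −0.75 ln(1 − 0.705883) = 0.917833 ≈ 0.9178.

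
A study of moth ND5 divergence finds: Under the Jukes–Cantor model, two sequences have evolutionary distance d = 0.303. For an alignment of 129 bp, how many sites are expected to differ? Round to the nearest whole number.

Invert JC69: p = (3/4)(1 − e^(−4d/3)) = 0.75 × (1 − e^(-0.404)) = 0.75 × (1 − 0.667644) = 0.249267.
Expected differing sites = pL ≈ 0.249267 × 129 = 32.155443 ≈ 32.

32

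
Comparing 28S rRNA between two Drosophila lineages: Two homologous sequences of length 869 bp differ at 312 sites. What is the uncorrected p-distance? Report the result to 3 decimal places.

0.359

p = 312/869 = 0.359033… ≈ 0.359 (to 3 d.p.).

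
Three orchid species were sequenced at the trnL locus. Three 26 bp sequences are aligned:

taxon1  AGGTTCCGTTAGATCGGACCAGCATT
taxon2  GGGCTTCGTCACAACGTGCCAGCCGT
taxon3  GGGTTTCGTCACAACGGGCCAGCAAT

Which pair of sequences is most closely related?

taxon2 and taxon3

taxon1–taxon2: 10/26 differ, p = 0.385, d = 0.539.
taxon1–taxon3: 7/26 differ, p = 0.269, d = 0.334.
taxon2–taxon3: 4/26 differ, p = 0.154, d = 0.172.
The smallest distance is between taxon2 and taxon3.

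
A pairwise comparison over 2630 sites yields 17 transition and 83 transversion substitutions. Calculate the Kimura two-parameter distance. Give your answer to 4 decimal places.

P = 17/2630 ≈ 0.006464 and Q = 83/2630 ≈ 0.031559.
Under the Kimura two-parameter model, d = −½ ln(1 − 2P − Q) − ¼ ln(1 − 2Q).
1 − 2P − Q = 0.955513, giving −½ ln(0.955513) = 0.022753.
1 − 2Q = 0.936882, giving −¼ ln(0.936882) = 0.016299.
d = 0.022753 + 0.016299 = 0.039052.

0.0391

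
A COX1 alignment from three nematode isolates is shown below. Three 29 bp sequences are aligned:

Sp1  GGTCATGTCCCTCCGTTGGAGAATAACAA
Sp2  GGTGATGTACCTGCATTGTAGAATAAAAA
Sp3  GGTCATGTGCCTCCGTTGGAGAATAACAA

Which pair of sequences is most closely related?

Sp1 and Sp3

Sp1–Sp2: 6/29 differ, p = 0.207, d = 0.242.
Sp1–Sp3: 1/29 differ, p = 0.034, d = 0.035.
Sp2–Sp3: 6/29 differ, p = 0.207, d = 0.242.
The smallest distance is between Sp1 and Sp3.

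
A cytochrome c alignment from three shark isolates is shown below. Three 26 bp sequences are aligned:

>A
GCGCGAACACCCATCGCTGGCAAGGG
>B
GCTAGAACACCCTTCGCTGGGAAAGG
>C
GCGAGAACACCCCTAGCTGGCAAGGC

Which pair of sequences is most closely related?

A–B: 5/26 differ, p = 0.192, d = 0.222.
A–C: 4/26 differ, p = 0.154, d = 0.172.
B–C: 6/26 differ, p = 0.231, d = 0.276.
The smallest distance is between A and C.

A and C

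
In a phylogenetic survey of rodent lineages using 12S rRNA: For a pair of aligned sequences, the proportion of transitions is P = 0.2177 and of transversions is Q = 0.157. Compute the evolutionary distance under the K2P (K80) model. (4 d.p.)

Under the Kimura two-parameter model, d = −½ ln(1 − 2P − Q) − ¼ ln(1 − 2Q).
1 − 2P − Q = 0.4076, giving −½ ln(0.4076) = 0.448734.
1 − 2Q = 0.686, giving −¼ ln(0.686) = 0.094219.
d = 0.448734 + 0.094219 = 0.542953.

0.5430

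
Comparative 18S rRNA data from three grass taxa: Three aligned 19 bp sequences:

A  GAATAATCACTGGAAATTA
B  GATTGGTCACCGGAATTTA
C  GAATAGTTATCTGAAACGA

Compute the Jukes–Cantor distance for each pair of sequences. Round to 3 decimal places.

d(A,B) = 0.324, d(A,C) = 0.507, d(B,C) = 0.618

A–B: 5/19 sites differ → p ≈ 0.263158, d = −0.75 ln(1 − 0.350877) = 0.324100 ≈ 0.324.
A–C: 7/19 sites differ → p ≈ 0.368421, d = −0.75 ln(1 − 0.491228) = 0.506816 ≈ 0.507.
B–C: 8/19 sites differ → p ≈ 0.421053, d = −0.75 ln(1 − 0.561404) = 0.618132 ≈ 0.618.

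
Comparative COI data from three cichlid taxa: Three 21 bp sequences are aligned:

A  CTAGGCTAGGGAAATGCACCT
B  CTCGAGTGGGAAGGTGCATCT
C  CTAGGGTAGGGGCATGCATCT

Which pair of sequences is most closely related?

A and C

A–B: 8/21 differ, p = 0.381, d = 0.532.
A–C: 4/21 differ, p = 0.190, d = 0.220.
B–C: 7/21 differ, p = 0.333, d = 0.441.
The smallest distance is between A and C.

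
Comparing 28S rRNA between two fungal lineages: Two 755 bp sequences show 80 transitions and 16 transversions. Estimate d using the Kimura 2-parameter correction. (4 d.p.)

P = 80/755 ≈ 0.10596 and Q = 16/755 ≈ 0.021192.
Under the Kimura two-parameter model, d = −½ ln(1 − 2P − Q) − ¼ ln(1 − 2Q).
1 − 2P − Q = 0.766888, giving −½ ln(0.766888) = 0.132707.
1 − 2Q = 0.957616, giving −¼ ln(0.957616) = 0.010827.
d = 0.132707 + 0.010827 = 0.143534.

0.1435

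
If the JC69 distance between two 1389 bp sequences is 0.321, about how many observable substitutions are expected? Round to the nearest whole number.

363

Invert JC69: p = (3/4)(1 − e^(−4d/3)) = 0.75 × (1 − e^(-0.428)) = 0.75 × (1 − 0.651811) = 0.261142.
Expected differing sites = pL ≈ 0.261142 × 1389 = 362.726238 ≈ 363.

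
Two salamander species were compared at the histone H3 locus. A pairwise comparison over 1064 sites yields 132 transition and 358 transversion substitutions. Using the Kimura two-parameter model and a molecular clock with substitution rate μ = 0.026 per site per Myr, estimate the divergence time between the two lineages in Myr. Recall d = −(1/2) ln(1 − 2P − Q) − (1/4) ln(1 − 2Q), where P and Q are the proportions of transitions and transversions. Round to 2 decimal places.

P = 132/1064 ≈ 0.12406 and Q = 358/1064 ≈ 0.336466.
Under the Kimura two-parameter model, d = −½ ln(1 − 2P − Q) − ¼ ln(1 − 2Q).
1 − 2P − Q = 0.415414, giving −½ ln(0.415414) = 0.439240.
1 − 2Q = 0.327068, giving −¼ ln(0.327068) = 0.279397.
d = 0.439240 + 0.279397 = 0.718637.
Under a molecular clock d = 2μt, so t = d/(2μ) = 0.718637 / (2 × 0.026) = 13.82 Myr.

13.82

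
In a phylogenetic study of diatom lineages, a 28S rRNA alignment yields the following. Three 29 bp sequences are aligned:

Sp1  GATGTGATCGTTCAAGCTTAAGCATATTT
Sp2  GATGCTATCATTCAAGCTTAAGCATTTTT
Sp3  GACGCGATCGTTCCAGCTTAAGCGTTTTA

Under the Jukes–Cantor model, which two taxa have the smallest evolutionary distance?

Sp1–Sp2: 4/29 differ, p = 0.138, d = 0.152.
Sp1–Sp3: 6/29 differ, p = 0.207, d = 0.242.
Sp2–Sp3: 6/29 differ, p = 0.207, d = 0.242.
The smallest distance is between Sp1 and Sp2.

Sp1 and Sp2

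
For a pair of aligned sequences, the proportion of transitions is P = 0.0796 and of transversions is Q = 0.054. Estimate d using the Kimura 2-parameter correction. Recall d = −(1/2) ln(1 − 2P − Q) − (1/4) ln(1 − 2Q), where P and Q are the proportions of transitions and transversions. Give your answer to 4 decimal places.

Under the Kimura two-parameter model, d = −½ ln(1 − 2P − Q) − ¼ ln(1 − 2Q).
1 − 2P − Q = 0.7868, giving −½ ln(0.7868) = 0.119891.
1 − 2Q = 0.892, giving −¼ ln(0.892) = 0.028572.
d = 0.119891 + 0.028572 = 0.148463.

0.1485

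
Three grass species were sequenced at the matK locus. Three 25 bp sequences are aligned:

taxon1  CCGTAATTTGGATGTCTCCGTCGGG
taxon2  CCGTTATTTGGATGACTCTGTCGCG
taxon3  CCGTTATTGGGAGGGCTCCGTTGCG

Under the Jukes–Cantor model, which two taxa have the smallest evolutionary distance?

taxon1 and taxon2

taxon1–taxon2: 4/25 differ, p = 0.160, d = 0.180.
taxon1–taxon3: 6/25 differ, p = 0.240, d = 0.289.
taxon2–taxon3: 5/25 differ, p = 0.200, d = 0.233.
The smallest distance is between taxon1 and taxon2.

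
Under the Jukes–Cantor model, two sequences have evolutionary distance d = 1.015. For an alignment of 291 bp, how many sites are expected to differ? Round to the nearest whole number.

Invert JC69: p = (3/4)(1 − e^(−4d/3)) = 0.75 × (1 − e^(-1.353333)) = 0.75 × (1 − 0.258378) = 0.556217.
Expected differing sites = pL ≈ 0.556217 × 291 = 161.859147 ≈ 162.

162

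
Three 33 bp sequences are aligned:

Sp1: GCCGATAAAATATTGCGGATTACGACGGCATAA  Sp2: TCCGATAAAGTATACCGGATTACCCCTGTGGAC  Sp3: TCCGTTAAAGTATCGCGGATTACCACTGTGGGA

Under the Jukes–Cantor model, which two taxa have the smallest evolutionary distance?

Sp1–Sp2: 11/33 differ, p = 0.333, d = 0.441.
Sp1–Sp3: 10/33 differ, p = 0.303, d = 0.388.
Sp2–Sp3: 6/33 differ, p = 0.182, d = 0.208.
The smallest distance is between Sp2 and Sp3.

Sp2 and Sp3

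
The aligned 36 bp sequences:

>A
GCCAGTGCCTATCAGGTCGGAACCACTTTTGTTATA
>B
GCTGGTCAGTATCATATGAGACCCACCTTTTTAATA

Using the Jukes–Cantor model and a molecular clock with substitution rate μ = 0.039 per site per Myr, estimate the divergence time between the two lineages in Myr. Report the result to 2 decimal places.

The sequences differ at 13 of 36 sites, so p = 13/36 ≈ 0.361111.
d = −(3/4) ln(1 − 4p/3) = −0.75 ln(1 − 0.481481) = −0.75 ln(0.518519)
  = −0.75 × (-0.656779) = 0.492584 substitutions/site.
Under a molecular clock d = 2μt, so t = d/(2μ) = 0.492584 / (2 × 0.039) = 6.32 Myr.

6.32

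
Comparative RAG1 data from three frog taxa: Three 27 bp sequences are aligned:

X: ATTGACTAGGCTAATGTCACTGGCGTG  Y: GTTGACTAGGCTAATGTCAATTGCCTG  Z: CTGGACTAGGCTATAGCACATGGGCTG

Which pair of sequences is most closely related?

X and Y

X–Y: 4/27 differ, p = 0.148, d = 0.165.
X–Z: 10/27 differ, p = 0.370, d = 0.511.
Y–Z: 9/27 differ, p = 0.333, d = 0.441.
The smallest distance is between X and Y.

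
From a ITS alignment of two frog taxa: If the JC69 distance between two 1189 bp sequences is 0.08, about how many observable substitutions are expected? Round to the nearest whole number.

Invert JC69: p = (3/4)(1 − e^(−4d/3)) = 0.75 × (1 − e^(-0.106667)) = 0.75 × (1 − 0.898825) = 0.075881.
Expected differing sites = pL ≈ 0.075881 × 1189 = 90.222509 ≈ 90.

90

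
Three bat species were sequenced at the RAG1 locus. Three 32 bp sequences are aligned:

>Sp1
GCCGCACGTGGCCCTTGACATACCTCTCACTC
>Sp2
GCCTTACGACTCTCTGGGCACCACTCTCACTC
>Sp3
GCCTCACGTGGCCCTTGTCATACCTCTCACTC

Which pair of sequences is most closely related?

Sp1–Sp2: 11/32 differ, p = 0.344, d = 0.460.
Sp1–Sp3: 2/32 differ, p = 0.063, d = 0.065.
Sp2–Sp3: 10/32 differ, p = 0.313, d = 0.404.
The smallest distance is between Sp1 and Sp3.

Sp1 and Sp3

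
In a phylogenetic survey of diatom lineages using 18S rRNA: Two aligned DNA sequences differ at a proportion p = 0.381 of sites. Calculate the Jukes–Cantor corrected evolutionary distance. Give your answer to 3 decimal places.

0.532

d = −(3/4) ln(1 − 4p/3) = −0.75 ln(1 − 0.508) = −0.75 ln(0.492)
  = −0.75 × (-0.709277) = 0.531958 substitutions/site.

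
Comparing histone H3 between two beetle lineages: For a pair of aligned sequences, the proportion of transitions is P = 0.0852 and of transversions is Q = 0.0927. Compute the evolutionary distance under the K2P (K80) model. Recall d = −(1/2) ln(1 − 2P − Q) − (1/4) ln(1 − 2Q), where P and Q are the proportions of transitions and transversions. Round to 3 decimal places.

Under the Kimura two-parameter model, d = −½ ln(1 − 2P − Q) − ¼ ln(1 − 2Q).
1 − 2P − Q = 0.7369, giving −½ ln(0.7369) = 0.152652.
1 − 2Q = 0.8146, giving −¼ ln(0.8146) = 0.051265.
d = 0.152652 + 0.051265 = 0.203917.

0.204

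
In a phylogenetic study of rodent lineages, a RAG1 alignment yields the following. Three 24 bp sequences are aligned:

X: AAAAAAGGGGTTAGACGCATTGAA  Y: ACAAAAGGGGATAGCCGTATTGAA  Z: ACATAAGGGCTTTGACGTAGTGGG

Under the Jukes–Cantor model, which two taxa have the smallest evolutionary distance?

X and Y

X–Y: 4/24 differ, p = 0.167, d = 0.188.
X–Z: 8/24 differ, p = 0.333, d = 0.441.
Y–Z: 8/24 differ, p = 0.333, d = 0.441.
The smallest distance is between X and Y.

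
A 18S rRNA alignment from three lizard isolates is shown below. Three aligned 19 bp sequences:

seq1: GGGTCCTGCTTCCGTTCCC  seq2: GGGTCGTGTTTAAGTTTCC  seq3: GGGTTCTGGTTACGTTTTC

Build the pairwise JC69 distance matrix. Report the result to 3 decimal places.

seq1–seq2: 5/19 sites differ → p ≈ 0.263158, d = −0.75 ln(1 − 0.350877) = 0.324100 ≈ 0.324.
seq1–seq3: 5/19 sites differ → p ≈ 0.263158, d = −0.75 ln(1 − 0.350877) = 0.324100 ≈ 0.324.
seq2–seq3: 5/19 sites differ → p ≈ 0.263158, d = −0.75 ln(1 − 0.350877) = 0.324100 ≈ 0.324.

d(seq1,seq2) = 0.324, d(seq1,seq3) = 0.324, d(seq2,seq3) = 0.324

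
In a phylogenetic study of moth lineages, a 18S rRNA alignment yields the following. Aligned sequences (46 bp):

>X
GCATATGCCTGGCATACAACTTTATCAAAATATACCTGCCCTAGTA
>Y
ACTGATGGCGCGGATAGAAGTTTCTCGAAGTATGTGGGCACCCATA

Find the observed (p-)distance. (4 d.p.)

The sequences differ at 20 of 46 positions.
p = 20/46 = 0.434782… ≈ 0.4348 (to 4 d.p.).

0.4348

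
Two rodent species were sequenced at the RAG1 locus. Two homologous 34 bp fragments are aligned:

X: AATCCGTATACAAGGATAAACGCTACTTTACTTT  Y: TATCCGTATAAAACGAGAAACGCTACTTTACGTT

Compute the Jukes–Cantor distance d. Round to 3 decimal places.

The sequences differ at 5 of 34 sites (1, 11, 14, 17, 32), so p = 5/34 ≈ 0.147059.
d = −(3/4) ln(1 − 4p/3) = −0.75 ln(1 − 0.196079) = −0.75 ln(0.803921)
  = −0.75 × (-0.218254) = 0.163691 substitutions/site.

0.164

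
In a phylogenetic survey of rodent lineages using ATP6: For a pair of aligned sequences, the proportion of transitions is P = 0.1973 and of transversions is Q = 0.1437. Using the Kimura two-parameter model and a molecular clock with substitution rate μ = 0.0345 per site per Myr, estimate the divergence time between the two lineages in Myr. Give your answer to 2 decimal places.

6.83

Under the Kimura two-parameter model, d = −½ ln(1 − 2P − Q) − ¼ ln(1 − 2Q).
1 − 2P − Q = 0.4617, giving −½ ln(0.4617) = 0.386420.
1 − 2Q = 0.7126, giving −¼ ln(0.7126) = 0.084709.
d = 0.386420 + 0.084709 = 0.471129.
Under a molecular clock d = 2μt, so t = d/(2μ) = 0.471129 / (2 × 0.0345) = 6.83 Myr.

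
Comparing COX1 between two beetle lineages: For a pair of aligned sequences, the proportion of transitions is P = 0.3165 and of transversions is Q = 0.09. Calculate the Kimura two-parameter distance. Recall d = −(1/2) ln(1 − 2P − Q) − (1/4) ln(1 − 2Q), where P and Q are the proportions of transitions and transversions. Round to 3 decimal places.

Under the Kimura two-parameter model, d = −½ ln(1 − 2P − Q) − ¼ ln(1 − 2Q).
1 − 2P − Q = 0.277, giving −½ ln(0.277) = 0.641869.
1 − 2Q = 0.82, giving −¼ ln(0.82) = 0.049613.
d = 0.641869 + 0.049613 = 0.691482.

0.691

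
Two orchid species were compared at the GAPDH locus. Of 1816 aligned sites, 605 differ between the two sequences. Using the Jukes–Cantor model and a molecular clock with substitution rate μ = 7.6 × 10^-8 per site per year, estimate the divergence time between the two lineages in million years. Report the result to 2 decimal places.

p = 605/1816 ≈ 0.33315.
d = −(3/4) ln(1 − 4p/3) = −0.75 ln(1 − 0.4442) = −0.75 ln(0.5558)
  = −0.75 × (-0.587347) = 0.440510 substitutions/site.
Under a molecular clock d = 2μt, so t = d/(2μ) = 0.440510 / (2 × 7.6 × 10^-8) = 2.90 million years.

2.90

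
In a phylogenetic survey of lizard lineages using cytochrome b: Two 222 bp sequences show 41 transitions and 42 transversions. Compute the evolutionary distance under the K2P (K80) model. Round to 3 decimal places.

0.528

P = 41/222 ≈ 0.184685 and Q = 42/222 ≈ 0.189189.
Under the Kimura two-parameter model, d = −½ ln(1 − 2P − Q) − ¼ ln(1 − 2Q).
1 − 2P − Q = 0.441441, giving −½ ln(0.441441) = 0.408855.
1 − 2Q = 0.621622, giving −¼ ln(0.621622) = 0.118856.
d = 0.408855 + 0.118856 = 0.527711.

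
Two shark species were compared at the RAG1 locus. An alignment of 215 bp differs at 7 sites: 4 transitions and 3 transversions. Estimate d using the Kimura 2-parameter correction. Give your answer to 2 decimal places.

P = 4/215 ≈ 0.018605 and Q = 3/215 ≈ 0.013953.
Under the Kimura two-parameter model, d = −½ ln(1 − 2P − Q) − ¼ ln(1 − 2Q).
1 − 2P − Q = 0.948837, giving −½ ln(0.948837) = 0.026259.
1 − 2Q = 0.972094, giving −¼ ln(0.972094) = 0.007076.
d = 0.026259 + 0.007076 = 0.033335.

0.03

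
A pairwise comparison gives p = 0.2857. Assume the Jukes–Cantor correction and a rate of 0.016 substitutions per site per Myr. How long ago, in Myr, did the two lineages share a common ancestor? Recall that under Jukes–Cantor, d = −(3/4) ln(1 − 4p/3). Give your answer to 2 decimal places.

11.24

d = −(3/4) ln(1 − 4p/3) = −0.75 ln(1 − 0.380933) = −0.75 ln(0.619067)
  = −0.75 × (-0.479542) = 0.359657 substitutions/site.
Under a molecular clock d = 2μt, so t = d/(2μ) = 0.359657 / (2 × 0.016) = 11.24 Myr.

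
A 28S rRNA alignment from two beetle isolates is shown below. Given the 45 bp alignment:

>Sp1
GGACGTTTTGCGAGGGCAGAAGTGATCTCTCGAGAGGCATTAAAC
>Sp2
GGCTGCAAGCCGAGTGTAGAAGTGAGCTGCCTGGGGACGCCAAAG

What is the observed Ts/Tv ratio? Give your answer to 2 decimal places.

Transitions are A↔G and C↔T; transversions are all other mismatches.
Transitions: 10. Transversions: 10.
R = 10/10 = 1.00.

1.00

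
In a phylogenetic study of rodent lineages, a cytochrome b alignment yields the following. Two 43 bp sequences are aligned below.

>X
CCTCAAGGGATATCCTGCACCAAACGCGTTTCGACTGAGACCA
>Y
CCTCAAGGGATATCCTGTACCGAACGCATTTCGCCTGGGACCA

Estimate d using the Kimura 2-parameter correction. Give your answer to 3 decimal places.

Of 43 sites, 4 differences are transitions and 1 are transversions, so P = 4/43 ≈ 0.093023 and Q = 1/43 ≈ 0.023256.
Under the Kimura two-parameter model, d = −½ ln(1 − 2P − Q) − ¼ ln(1 − 2Q).
1 − 2P − Q = 0.790698, giving −½ ln(0.790698) = 0.117420.
1 − 2Q = 0.953488, giving −¼ ln(0.953488) = 0.011907.
d = 0.117420 + 0.011907 = 0.129327.

0.129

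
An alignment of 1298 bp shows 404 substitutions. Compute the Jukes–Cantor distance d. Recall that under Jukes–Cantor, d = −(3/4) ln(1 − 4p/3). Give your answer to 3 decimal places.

0.402

p = 404/1298 ≈ 0.311248.
d = −(3/4) ln(1 − 4p/3) = −0.75 ln(1 − 0.414997) = −0.75 ln(0.585003)
  = −0.75 × (-0.536138) = 0.402104 substitutions/site.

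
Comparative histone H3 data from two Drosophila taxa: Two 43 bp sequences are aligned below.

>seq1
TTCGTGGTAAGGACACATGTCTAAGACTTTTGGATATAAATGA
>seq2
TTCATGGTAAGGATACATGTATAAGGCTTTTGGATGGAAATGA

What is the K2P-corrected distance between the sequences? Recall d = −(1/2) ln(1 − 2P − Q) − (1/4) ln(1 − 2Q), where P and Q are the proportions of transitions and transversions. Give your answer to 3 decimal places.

0.157

Of 43 sites, 4 differences are transitions and 2 are transversions, so P = 4/43 ≈ 0.093023 and Q = 2/43 ≈ 0.046512.
Under the Kimura two-parameter model, d = −½ ln(1 − 2P − Q) − ¼ ln(1 − 2Q).
1 − 2P − Q = 0.767442, giving −½ ln(0.767442) = 0.132346.
1 − 2Q = 0.906976, giving −¼ ln(0.906976) = 0.024410.
d = 0.132346 + 0.024410 = 0.156756.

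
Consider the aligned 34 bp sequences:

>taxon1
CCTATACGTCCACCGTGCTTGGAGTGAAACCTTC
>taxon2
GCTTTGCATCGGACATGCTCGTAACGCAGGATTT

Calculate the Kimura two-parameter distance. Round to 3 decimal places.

0.882

Of 34 sites, 9 differences are transitions and 8 are transversions, so P = 9/34 ≈ 0.264706 and Q = 8/34 ≈ 0.235294.
Under the Kimura two-parameter model, d = −½ ln(1 − 2P − Q) − ¼ ln(1 − 2Q).
1 − 2P − Q = 0.235294, giving −½ ln(0.235294) = 0.723460.
1 − 2Q = 0.529412, giving −¼ ln(0.529412) = 0.158997.
d = 0.723460 + 0.158997 = 0.882457.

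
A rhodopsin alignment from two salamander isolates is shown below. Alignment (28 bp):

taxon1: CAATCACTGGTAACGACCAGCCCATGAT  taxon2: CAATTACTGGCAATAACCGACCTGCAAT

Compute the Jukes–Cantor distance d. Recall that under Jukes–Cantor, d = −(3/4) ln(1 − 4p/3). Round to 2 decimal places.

The sequences differ at 10 of 28 sites (5, 11, 14, 15, 19, 20, 23, 24, 25, 26), so p = 10/28 ≈ 0.357143.
d = −(3/4) ln(1 − 4p/3) = −0.75 ln(1 − 0.476191) = −0.75 ln(0.523809)
  = −0.75 × (-0.646628) = 0.484971 substitutions/site.

0.48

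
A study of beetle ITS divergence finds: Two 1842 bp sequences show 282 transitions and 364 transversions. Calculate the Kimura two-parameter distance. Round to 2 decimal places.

P = 282/1842 ≈ 0.153094 and Q = 364/1842 ≈ 0.197611.
Under the Kimura two-parameter model, d = −½ ln(1 − 2P − Q) − ¼ ln(1 − 2Q).
1 − 2P − Q = 0.496201, giving −½ ln(0.496201) = 0.350387.
1 − 2Q = 0.604778, giving −¼ ln(0.604778) = 0.125723.
d = 0.350387 + 0.125723 = 0.476110.

0.48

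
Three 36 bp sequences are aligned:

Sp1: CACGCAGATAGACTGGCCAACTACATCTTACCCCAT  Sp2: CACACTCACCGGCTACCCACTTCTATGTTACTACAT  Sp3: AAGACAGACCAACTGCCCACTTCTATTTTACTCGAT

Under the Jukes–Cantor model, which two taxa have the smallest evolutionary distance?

Sp2 and Sp3

Sp1–Sp2: 15/36 differ, p = 0.417, d = 0.608.
Sp1–Sp3: 14/36 differ, p = 0.389, d = 0.548.
Sp2–Sp3: 10/36 differ, p = 0.278, d = 0.347.
The smallest distance is between Sp2 and Sp3.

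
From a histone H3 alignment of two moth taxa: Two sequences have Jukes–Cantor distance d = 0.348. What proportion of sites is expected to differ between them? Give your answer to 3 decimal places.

p = (3/4)(1 − e^(−4d/3)) = 0.75 × (1 − e^(-0.464)) = 0.75 × (1 − 0.628764) = 0.278427.

0.278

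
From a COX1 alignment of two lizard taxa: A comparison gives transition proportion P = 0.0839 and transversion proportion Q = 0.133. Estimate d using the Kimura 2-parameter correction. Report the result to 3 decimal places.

Under the Kimura two-parameter model, d = −½ ln(1 − 2P − Q) − ¼ ln(1 − 2Q).
1 − 2P − Q = 0.6992, giving −½ ln(0.6992) = 0.178909.
1 − 2Q = 0.734, giving −¼ ln(0.734) = 0.077312.
d = 0.178909 + 0.077312 = 0.256221.

0.256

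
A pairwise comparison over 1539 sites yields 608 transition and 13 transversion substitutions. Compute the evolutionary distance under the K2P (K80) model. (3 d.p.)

0.805

P = 608/1539 ≈ 0.395062 and Q = 13/1539 ≈ 0.008447.
Under the Kimura two-parameter model, d = −½ ln(1 − 2P − Q) − ¼ ln(1 − 2Q).
1 − 2P − Q = 0.201429, giving −½ ln(0.201429) = 0.801159.
1 − 2Q = 0.983106, giving −¼ ln(0.983106) = 0.004260.
d = 0.801159 + 0.004260 = 0.805419.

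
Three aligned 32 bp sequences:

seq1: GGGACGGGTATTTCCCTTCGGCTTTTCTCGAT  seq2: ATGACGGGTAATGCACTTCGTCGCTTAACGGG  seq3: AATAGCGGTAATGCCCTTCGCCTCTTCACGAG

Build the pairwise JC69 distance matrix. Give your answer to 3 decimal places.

d(seq1,seq2) = 0.520, d(seq1,seq3) = 0.460, d(seq2,seq3) = 0.353

seq1–seq2: 12/32 sites differ → p = 0.375, d = −0.75 ln(1 − 0.5) = 0.519860 ≈ 0.520.
seq1–seq3: 11/32 sites differ → p = 0.34375, d = −0.75 ln(1 − 0.458333) = 0.459828 ≈ 0.460.
seq2–seq3: 9/32 sites differ → p = 0.28125, d = −0.75 ln(1 − 0.375) = 0.352503 ≈ 0.353.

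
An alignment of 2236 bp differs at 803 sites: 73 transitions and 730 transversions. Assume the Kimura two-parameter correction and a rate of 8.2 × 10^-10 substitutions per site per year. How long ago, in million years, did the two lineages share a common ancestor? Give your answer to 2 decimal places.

312.91

P = 73/2236 ≈ 0.032648 and Q = 730/2236 ≈ 0.326476.
Under the Kimura two-parameter model, d = −½ ln(1 − 2P − Q) − ¼ ln(1 − 2Q).
1 − 2P − Q = 0.608228, giving −½ ln(0.608228) = 0.248603.
1 − 2Q = 0.347048, giving −¼ ln(0.347048) = 0.264573.
d = 0.248603 + 0.264573 = 0.513176.
Under a molecular clock d = 2μt, so t = d/(2μ) = 0.513176 / (2 × 8.2 × 10^-10) = 312.91 million years.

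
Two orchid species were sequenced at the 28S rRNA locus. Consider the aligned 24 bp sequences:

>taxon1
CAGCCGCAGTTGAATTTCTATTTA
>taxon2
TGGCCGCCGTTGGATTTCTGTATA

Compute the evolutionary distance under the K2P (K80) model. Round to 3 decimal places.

0.315

Of 24 sites, 4 differences are transitions and 2 are transversions, so P = 4/24 ≈ 0.166667 and Q = 2/24 ≈ 0.083333.
Under the Kimura two-parameter model, d = −½ ln(1 − 2P − Q) − ¼ ln(1 − 2Q).
1 − 2P − Q = 0.583333, giving −½ ln(0.583333) = 0.269499.
1 − 2Q = 0.833334, giving −¼ ln(0.833334) = 0.045580.
d = 0.269499 + 0.045580 = 0.315079.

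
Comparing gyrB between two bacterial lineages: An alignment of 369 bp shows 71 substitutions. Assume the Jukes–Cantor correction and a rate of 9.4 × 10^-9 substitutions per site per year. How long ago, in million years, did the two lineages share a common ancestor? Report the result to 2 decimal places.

11.83

p = 71/369 ≈ 0.192412.
d = −(3/4) ln(1 − 4p/3) = −0.75 ln(1 − 0.256549) = −0.75 ln(0.743451)
  = −0.75 × (-0.296452) = 0.222339 substitutions/site.
Under a molecular clock d = 2μt, so t = d/(2μ) = 0.222339 / (2 × 9.4 × 10^-9) = 11.83 million years.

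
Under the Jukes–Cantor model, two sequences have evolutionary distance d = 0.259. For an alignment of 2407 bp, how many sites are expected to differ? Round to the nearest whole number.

Invert JC69: p = (3/4)(1 − e^(−4d/3)) = 0.75 × (1 − e^(-0.345333)) = 0.75 × (1 − 0.707985) = 0.219011.
Expected differing sites = pL ≈ 0.219011 × 2407 = 527.159477 ≈ 527.

527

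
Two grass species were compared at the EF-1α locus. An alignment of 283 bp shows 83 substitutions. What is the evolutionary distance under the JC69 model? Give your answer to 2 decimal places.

0.37

p = 83/283 ≈ 0.293286.
d = −(3/4) ln(1 − 4p/3) = −0.75 ln(1 − 0.391048) = −0.75 ln(0.608952)
  = −0.75 × (-0.496016) = 0.372012 substitutions/site.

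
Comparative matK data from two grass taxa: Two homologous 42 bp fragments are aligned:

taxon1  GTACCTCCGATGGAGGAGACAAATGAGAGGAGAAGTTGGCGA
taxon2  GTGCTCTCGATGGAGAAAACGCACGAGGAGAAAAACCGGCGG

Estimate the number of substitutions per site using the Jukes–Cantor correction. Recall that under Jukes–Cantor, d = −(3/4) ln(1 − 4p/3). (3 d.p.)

The sequences differ at 16 of 42 sites, so p = 16/42 ≈ 0.380952.
d = −(3/4) ln(1 − 4p/3) = −0.75 ln(1 − 0.507936) = −0.75 ln(0.492064)
  = −0.75 × (-0.709146) = 0.531860 substitutions/site.

0.532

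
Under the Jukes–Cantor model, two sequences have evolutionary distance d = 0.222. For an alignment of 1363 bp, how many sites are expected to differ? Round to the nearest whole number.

262

Invert JC69: p = (3/4)(1 − e^(−4d/3)) = 0.75 × (1 − e^(-0.296)) = 0.75 × (1 − 0.743787) = 0.192160.
Expected differing sites = pL ≈ 0.192160 × 1363 = 261.91408 ≈ 262.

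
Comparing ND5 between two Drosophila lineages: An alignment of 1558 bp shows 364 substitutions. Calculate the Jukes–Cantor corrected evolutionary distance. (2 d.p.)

0.28

p = 364/1558 ≈ 0.233633.
d = −(3/4) ln(1 − 4p/3) = −0.75 ln(1 − 0.311511) = −0.75 ln(0.688489)
  = −0.75 × (-0.373256) = 0.279942 substitutions/site.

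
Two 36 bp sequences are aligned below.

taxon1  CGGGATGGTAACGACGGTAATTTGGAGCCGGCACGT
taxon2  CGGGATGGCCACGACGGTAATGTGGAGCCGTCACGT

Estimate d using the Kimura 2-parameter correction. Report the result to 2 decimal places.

Of 36 sites, 1 differences are transitions and 3 are transversions, so P = 1/36 ≈ 0.027778 and Q = 3/36 ≈ 0.083333.
Under the Kimura two-parameter model, d = −½ ln(1 − 2P − Q) − ¼ ln(1 − 2Q).
1 − 2P − Q = 0.861111, giving −½ ln(0.861111) = 0.074766.
1 − 2Q = 0.833334, giving −¼ ln(0.833334) = 0.045580.
d = 0.074766 + 0.045580 = 0.120346.

0.12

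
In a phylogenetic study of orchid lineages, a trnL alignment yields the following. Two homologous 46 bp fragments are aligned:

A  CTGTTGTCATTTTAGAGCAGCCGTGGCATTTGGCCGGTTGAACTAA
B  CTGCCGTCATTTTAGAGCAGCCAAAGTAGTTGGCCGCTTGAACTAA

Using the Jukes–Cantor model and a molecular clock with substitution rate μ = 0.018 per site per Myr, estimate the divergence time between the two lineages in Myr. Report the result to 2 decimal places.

The sequences differ at 8 of 46 sites (4, 5, 23, 24, 25, 27, 29, 37), so p = 8/46 ≈ 0.173913.
d = −(3/4) ln(1 − 4p/3) = −0.75 ln(1 − 0.231884) = −0.75 ln(0.768116)
  = −0.75 × (-0.263815) = 0.197861 substitutions/site.
Under a molecular clock d = 2μt, so t = d/(2μ) = 0.197861 / (2 × 0.018) = 5.50 Myr.

5.50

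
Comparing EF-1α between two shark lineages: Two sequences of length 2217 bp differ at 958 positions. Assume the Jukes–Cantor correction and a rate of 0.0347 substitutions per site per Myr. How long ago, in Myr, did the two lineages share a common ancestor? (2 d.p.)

p = 958/2217 ≈ 0.432115.
d = −(3/4) ln(1 − 4p/3) = −0.75 ln(1 − 0.576153) = −0.75 ln(0.423847)
  = −0.75 × (-0.858383) = 0.643787 substitutions/site.
Under a molecular clock d = 2μt, so t = d/(2μ) = 0.643787 / (2 × 0.0347) = 9.28 Myr.

9.28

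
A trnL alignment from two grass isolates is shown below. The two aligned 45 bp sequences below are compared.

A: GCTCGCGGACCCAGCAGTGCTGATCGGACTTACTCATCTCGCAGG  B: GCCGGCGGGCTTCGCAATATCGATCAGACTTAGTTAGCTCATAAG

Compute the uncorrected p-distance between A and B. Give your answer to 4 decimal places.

0.3778

The sequences differ at 17 of 45 positions.
p = 17/45 = 0.377777… ≈ 0.3778 (to 4 d.p.).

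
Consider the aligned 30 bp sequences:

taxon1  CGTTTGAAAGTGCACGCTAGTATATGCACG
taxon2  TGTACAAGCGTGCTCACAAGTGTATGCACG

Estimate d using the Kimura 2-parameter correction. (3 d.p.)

0.459

Of 30 sites, 6 differences are transitions and 4 are transversions, so P = 6/30 = 0.2 and Q = 4/30 ≈ 0.133333.
Under the Kimura two-parameter model, d = −½ ln(1 − 2P − Q) − ¼ ln(1 − 2Q).
1 − 2P − Q = 0.466667, giving −½ ln(0.466667) = 0.381070.
1 − 2Q = 0.733334, giving −¼ ln(0.733334) = 0.077539.
d = 0.381070 + 0.077539 = 0.458609.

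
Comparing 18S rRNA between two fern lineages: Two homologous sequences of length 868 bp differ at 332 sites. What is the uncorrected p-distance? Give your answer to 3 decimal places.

p = 332/868 = 0.382488… ≈ 0.382 (to 3 d.p.).

0.382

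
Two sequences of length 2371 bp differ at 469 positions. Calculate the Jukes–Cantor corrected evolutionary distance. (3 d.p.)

p = 469/2371 ≈ 0.197807.
d = −(3/4) ln(1 − 4p/3) = −0.75 ln(1 − 0.263743) = −0.75 ln(0.736257)
  = −0.75 × (-0.306176) = 0.229632 substitutions/site.

0.230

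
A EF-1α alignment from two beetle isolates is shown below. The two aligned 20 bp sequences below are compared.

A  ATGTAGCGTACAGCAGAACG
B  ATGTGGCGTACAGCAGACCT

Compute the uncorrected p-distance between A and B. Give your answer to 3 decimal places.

0.150

The sequences differ at 3 of 20 positions (sites 5, 18, 20).
p = 3/20 = 0.150.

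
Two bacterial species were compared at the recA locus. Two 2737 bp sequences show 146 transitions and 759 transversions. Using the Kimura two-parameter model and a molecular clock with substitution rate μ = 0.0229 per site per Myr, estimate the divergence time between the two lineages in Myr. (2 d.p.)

P = 146/2737 ≈ 0.053343 and Q = 759/2737 ≈ 0.277311.
Under the Kimura two-parameter model, d = −½ ln(1 − 2P − Q) − ¼ ln(1 − 2Q).
1 − 2P − Q = 0.616003, giving −½ ln(0.616003) = 0.242252.
1 − 2Q = 0.445378, giving −¼ ln(0.445378) = 0.202208.
d = 0.242252 + 0.202208 = 0.444460.
Under a molecular clock d = 2μt, so t = d/(2μ) = 0.444460 / (2 × 0.0229) = 9.70 Myr.

9.70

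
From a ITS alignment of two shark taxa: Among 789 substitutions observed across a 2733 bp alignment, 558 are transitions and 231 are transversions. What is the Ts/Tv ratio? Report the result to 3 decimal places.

2.416

R = 558/231 = 2.415584… ≈ 2.416 (to 3 d.p.).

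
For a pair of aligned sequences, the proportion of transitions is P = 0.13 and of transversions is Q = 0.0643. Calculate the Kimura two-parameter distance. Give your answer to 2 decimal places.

Under the Kimura two-parameter model, d = −½ ln(1 − 2P − Q) − ¼ ln(1 − 2Q).
1 − 2P − Q = 0.6757, giving −½ ln(0.6757) = 0.196003.
1 − 2Q = 0.8714, giving −¼ ln(0.8714) = 0.034414.
d = 0.196003 + 0.034414 = 0.230417.

0.23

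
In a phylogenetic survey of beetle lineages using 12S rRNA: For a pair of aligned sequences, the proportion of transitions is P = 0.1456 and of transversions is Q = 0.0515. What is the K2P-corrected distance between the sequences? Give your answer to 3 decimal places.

0.237

Under the Kimura two-parameter model, d = −½ ln(1 − 2P − Q) − ¼ ln(1 − 2Q).
1 − 2P − Q = 0.6573, giving −½ ln(0.6573) = 0.209807.
1 − 2Q = 0.897, giving −¼ ln(0.897) = 0.027175.
d = 0.209807 + 0.027175 = 0.236982.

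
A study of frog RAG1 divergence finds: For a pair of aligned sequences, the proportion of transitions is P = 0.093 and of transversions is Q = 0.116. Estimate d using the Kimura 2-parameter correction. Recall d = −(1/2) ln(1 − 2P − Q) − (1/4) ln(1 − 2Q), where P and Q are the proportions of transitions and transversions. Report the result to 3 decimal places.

0.246

Under the Kimura two-parameter model, d = −½ ln(1 − 2P − Q) − ¼ ln(1 − 2Q).
1 − 2P − Q = 0.698, giving −½ ln(0.698) = 0.179768.
1 − 2Q = 0.768, giving −¼ ln(0.768) = 0.065991.
d = 0.179768 + 0.065991 = 0.245759.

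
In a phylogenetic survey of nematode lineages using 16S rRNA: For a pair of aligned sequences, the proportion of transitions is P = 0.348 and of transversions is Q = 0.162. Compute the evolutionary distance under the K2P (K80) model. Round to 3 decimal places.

Under the Kimura two-parameter model, d = −½ ln(1 − 2P − Q) − ¼ ln(1 − 2Q).
1 − 2P − Q = 0.142, giving −½ ln(0.142) = 0.975964.
1 − 2Q = 0.676, giving −¼ ln(0.676) = 0.097891.
d = 0.975964 + 0.097891 = 1.073855.

1.074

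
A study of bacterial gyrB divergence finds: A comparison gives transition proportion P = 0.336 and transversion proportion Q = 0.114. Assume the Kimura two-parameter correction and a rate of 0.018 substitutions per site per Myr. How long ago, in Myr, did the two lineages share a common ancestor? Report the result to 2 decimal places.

23.21

Under the Kimura two-parameter model, d = −½ ln(1 − 2P − Q) − ¼ ln(1 − 2Q).
1 − 2P − Q = 0.214, giving −½ ln(0.214) = 0.770890.
1 − 2Q = 0.772, giving −¼ ln(0.772) = 0.064693.
d = 0.770890 + 0.064693 = 0.835583.
Under a molecular clock d = 2μt, so t = d/(2μ) = 0.835583 / (2 × 0.018) = 23.21 Myr.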